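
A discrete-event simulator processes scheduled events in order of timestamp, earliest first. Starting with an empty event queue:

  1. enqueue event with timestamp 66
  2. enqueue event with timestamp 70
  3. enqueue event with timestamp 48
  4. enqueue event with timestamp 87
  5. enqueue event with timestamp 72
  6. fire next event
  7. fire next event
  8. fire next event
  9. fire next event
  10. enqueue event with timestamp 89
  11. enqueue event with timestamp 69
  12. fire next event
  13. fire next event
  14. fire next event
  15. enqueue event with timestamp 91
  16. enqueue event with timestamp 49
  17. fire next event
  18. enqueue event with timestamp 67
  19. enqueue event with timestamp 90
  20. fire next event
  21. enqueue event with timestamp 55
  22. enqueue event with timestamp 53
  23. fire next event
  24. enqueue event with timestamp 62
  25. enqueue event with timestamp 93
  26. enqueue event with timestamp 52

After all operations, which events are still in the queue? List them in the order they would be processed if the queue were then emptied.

insert 66 → {66}
insert 70 → {66, 70}
insert 48 → {48, 66, 70}
insert 87 → {48, 66, 70, 87}
insert 72 → {48, 66, 70, 72, 87}
fire next event → 48; now {66, 70, 72, 87}
fire next event → 66; now {70, 72, 87}
fire next event → 70; now {72, 87}
fire next event → 72; now {87}
insert 89 → {87, 89}
insert 69 → {69, 87, 89}
fire next event → 69; now {87, 89}
fire next event → 87; now {89}
fire next event → 89; now {}
insert 91 → {91}
insert 49 → {49, 91}
fire next event → 49; now {91}
insert 67 → {67, 91}
insert 90 → {67, 90, 91}
fire next event → 67; now {90, 91}
insert 55 → {55, 90, 91}
insert 53 → {53, 55, 90, 91}
fire next event → 53; now {55, 90, 91}
insert 62 → {55, 62, 90, 91}
insert 93 → {55, 62, 90, 91, 93}
insert 52 → {52, 55, 62, 90, 91, 93}

52, 55, 62, 90, 91, 93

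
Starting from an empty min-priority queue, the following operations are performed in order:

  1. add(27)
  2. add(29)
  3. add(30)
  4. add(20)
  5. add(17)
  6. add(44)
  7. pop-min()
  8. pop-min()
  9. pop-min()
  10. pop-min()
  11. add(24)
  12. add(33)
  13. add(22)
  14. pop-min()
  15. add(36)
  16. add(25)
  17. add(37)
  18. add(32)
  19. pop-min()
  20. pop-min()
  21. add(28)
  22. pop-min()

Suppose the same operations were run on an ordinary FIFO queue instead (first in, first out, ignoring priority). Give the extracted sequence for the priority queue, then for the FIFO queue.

priority queue: [17, 20, 27, 29, 22, 24, 25, 28]; FIFO queue: 27 → 29 → 30 → 20 → 17 → 44 → 24 → 33

insert 27 → {27}
insert 29 → {27, 29}
insert 30 → {27, 29, 30}
insert 20 → {20, 27, 29, 30}
insert 17 → {17, 20, 27, 29, 30}
insert 44 → {17, 20, 27, 29, 30, 44}
pop-min → 17; now {20, 27, 29, 30, 44}
pop-min → 20; now {27, 29, 30, 44}
pop-min → 27; now {29, 30, 44}
pop-min → 29; now {30, 44}
insert 24 → {24, 30, 44}
insert 33 → {24, 30, 33, 44}
insert 22 → {22, 24, 30, 33, 44}
pop-min → 22; now {24, 30, 33, 44}
insert 36 → {24, 30, 33, 36, 44}
insert 25 → {24, 25, 30, 33, 36, 44}
insert 37 → {24, 25, 30, 33, 36, 37, 44}
insert 32 → {24, 25, 30, 32, 33, 36, 37, 44}
pop-min → 24; now {25, 30, 32, 33, 36, 37, 44}
pop-min → 25; now {30, 32, 33, 36, 37, 44}
insert 28 → {28, 30, 32, 33, 36, 37, 44}
pop-min → 28; now {30, 32, 33, 36, 37, 44}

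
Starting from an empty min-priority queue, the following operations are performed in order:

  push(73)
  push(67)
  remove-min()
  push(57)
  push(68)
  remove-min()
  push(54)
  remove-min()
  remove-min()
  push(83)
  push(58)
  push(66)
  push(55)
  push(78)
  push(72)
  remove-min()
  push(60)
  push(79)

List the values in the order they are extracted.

[67, 57, 54, 68, 55]

insert 73 → {73}
insert 67 → {67, 73}
remove-min → 67; now {73}
insert 57 → {57, 73}
insert 68 → {57, 68, 73}
remove-min → 57; now {68, 73}
insert 54 → {54, 68, 73}
remove-min → 54; now {68, 73}
remove-min → 68; now {73}
insert 83 → {73, 83}
insert 58 → {58, 73, 83}
insert 66 → {58, 66, 73, 83}
insert 55 → {55, 58, 66, 73, 83}
insert 78 → {55, 58, 66, 73, 78, 83}
insert 72 → {55, 58, 66, 72, 73, 78, 83}
remove-min → 55; now {58, 66, 72, 73, 78, 83}
insert 60 → {58, 60, 66, 72, 73, 78, 83}
insert 79 → {58, 60, 66, 72, 73, 78, 79, 83}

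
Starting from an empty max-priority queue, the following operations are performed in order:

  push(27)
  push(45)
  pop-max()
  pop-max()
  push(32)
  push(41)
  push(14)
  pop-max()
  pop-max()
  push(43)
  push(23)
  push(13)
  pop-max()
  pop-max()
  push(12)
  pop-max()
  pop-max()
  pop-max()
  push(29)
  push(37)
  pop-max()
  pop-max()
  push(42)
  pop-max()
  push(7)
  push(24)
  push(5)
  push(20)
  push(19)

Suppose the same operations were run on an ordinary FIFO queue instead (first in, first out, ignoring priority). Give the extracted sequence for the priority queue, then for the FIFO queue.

priority queue: [45, 27, 41, 32, 43, 23, 14, 13, 12, 37, 29, 42]; FIFO queue: 27, 45, 32, 41, 14, 43, 23, 13, 12, 29, 37, 42

insert 27 → {27}
insert 45 → {45, 27}
pop-max → 45; now {27}
pop-max → 27; now {}
insert 32 → {32}
insert 41 → {41, 32}
insert 14 → {41, 32, 14}
pop-max → 41; now {32, 14}
pop-max → 32; now {14}
insert 43 → {43, 14}
insert 23 → {43, 23, 14}
insert 13 → {43, 23, 14, 13}
pop-max → 43; now {23, 14, 13}
pop-max → 23; now {14, 13}
insert 12 → {14, 13, 12}
pop-max → 14; now {13, 12}
pop-max → 13; now {12}
pop-max → 12; now {}
insert 29 → {29}
insert 37 → {37, 29}
pop-max → 37; now {29}
pop-max → 29; now {}
insert 42 → {42}
pop-max → 42; now {}
insert 7 → {7}
insert 24 → {24, 7}
insert 5 → {24, 7, 5}
insert 20 → {24, 20, 7, 5}
insert 19 → {24, 20, 19, 7, 5}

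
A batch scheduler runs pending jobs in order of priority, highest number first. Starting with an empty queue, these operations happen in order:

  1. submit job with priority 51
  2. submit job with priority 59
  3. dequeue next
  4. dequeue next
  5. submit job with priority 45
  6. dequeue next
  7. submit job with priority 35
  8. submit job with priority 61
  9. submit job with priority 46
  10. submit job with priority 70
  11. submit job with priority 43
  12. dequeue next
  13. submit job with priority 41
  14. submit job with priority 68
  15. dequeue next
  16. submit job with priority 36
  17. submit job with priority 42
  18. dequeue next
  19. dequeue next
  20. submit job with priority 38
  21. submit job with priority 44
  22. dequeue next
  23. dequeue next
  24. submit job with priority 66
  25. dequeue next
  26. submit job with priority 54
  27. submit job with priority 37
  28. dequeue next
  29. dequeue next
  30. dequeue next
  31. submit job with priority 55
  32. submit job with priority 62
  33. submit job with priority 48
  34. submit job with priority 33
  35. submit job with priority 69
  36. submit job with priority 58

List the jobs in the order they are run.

59, 51, 45, 70, 68, 61, 46, 44, 43, 66, 54, 42, 41

insert 51 → {51}
insert 59 → {59, 51}
dequeue next → 59; now {51}
dequeue next → 51; now {}
insert 45 → {45}
dequeue next → 45; now {}
insert 35 → {35}
insert 61 → {61, 35}
insert 46 → {61, 46, 35}
insert 70 → {70, 61, 46, 35}
insert 43 → {70, 61, 46, 43, 35}
dequeue next → 70; now {61, 46, 43, 35}
insert 41 → {61, 46, 43, 41, 35}
insert 68 → {68, 61, 46, 43, 41, 35}
dequeue next → 68; now {61, 46, 43, 41, 35}
insert 36 → {61, 46, 43, 41, 36, 35}
insert 42 → {61, 46, 43, 42, 41, 36, 35}
dequeue next → 61; now {46, 43, 42, 41, 36, 35}
dequeue next → 46; now {43, 42, 41, 36, 35}
insert 38 → {43, 42, 41, 38, 36, 35}
insert 44 → {44, 43, 42, 41, 38, 36, 35}
dequeue next → 44; now {43, 42, 41, 38, 36, 35}
dequeue next → 43; now {42, 41, 38, 36, 35}
insert 66 → {66, 42, 41, 38, 36, 35}
dequeue next → 66; now {42, 41, 38, 36, 35}
insert 54 → {54, 42, 41, 38, 36, 35}
insert 37 → {54, 42, 41, 38, 37, 36, 35}
dequeue next → 54; now {42, 41, 38, 37, 36, 35}
dequeue next → 42; now {41, 38, 37, 36, 35}
dequeue next → 41; now {38, 37, 36, 35}
insert 55 → {55, 38, 37, 36, 35}
insert 62 → {62, 55, 38, 37, 36, 35}
insert 48 → {62, 55, 48, 38, 37, 36, 35}
insert 33 → {62, 55, 48, 38, 37, 36, 35, 33}
insert 69 → {69, 62, 55, 48, 38, 37, 36, 35, 33}
insert 58 → {69, 62, 58, 55, 48, 38, 37, 36, 35, 33}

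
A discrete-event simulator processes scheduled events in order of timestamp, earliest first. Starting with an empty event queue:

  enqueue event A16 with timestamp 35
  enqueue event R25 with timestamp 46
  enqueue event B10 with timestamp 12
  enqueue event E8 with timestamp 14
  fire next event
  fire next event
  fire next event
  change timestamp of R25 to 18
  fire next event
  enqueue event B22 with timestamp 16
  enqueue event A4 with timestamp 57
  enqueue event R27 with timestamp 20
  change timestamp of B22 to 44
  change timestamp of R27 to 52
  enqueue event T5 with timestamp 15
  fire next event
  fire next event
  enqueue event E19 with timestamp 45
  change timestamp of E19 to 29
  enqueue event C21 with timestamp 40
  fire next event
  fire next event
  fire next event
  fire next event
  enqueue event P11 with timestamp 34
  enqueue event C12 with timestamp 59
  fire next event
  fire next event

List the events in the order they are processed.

add A16 (timestamp 35) → {A16:35}
add R25 (timestamp 46) → {A16:35, R25:46}
add B10 (timestamp 12) → {B10:12, A16:35, R25:46}
add E8 (timestamp 14) → {B10:12, E8:14, A16:35, R25:46}
fire next event → B10; now {E8:14, A16:35, R25:46}
fire next event → E8; now {A16:35, R25:46}
fire next event → A16; now {R25:46}
update R25 to timestamp 18 → {R25:18}
fire next event → R25; now {}
add B22 (timestamp 16) → {B22:16}
add A4 (timestamp 57) → {B22:16, A4:57}
add R27 (timestamp 20) → {B22:16, R27:20, A4:57}
update B22 to timestamp 44 → {R27:20, B22:44, A4:57}
update R27 to timestamp 52 → {B22:44, R27:52, A4:57}
add T5 (timestamp 15) → {T5:15, B22:44, R27:52, A4:57}
fire next event → T5; now {B22:44, R27:52, A4:57}
fire next event → B22; now {R27:52, A4:57}
add E19 (timestamp 45) → {E19:45, R27:52, A4:57}
update E19 to timestamp 29 → {E19:29, R27:52, A4:57}
add C21 (timestamp 40) → {E19:29, C21:40, R27:52, A4:57}
fire next event → E19; now {C21:40, R27:52, A4:57}
fire next event → C21; now {R27:52, A4:57}
fire next event → R27; now {A4:57}
fire next event → A4; now {}
add P11 (timestamp 34) → {P11:34}
add C12 (timestamp 59) → {P11:34, C12:59}
fire next event → P11; now {C12:59}
fire next event → C12; now {}

B10 → E8 → A16 → R25 → T5 → B22 → E19 → C21 → R27 → A4 → P11 → C12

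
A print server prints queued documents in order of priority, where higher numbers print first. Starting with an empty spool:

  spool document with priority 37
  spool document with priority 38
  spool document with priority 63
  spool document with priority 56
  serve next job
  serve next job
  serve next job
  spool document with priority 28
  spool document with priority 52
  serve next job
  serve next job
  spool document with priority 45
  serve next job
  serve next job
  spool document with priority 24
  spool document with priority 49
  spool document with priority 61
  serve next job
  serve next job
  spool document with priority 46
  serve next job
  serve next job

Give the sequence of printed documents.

insert 37 → {37}
insert 38 → {38, 37}
insert 63 → {63, 38, 37}
insert 56 → {63, 56, 38, 37}
serve next job → 63; now {56, 38, 37}
serve next job → 56; now {38, 37}
serve next job → 38; now {37}
insert 28 → {37, 28}
insert 52 → {52, 37, 28}
serve next job → 52; now {37, 28}
serve next job → 37; now {28}
insert 45 → {45, 28}
serve next job → 45; now {28}
serve next job → 28; now {}
insert 24 → {24}
insert 49 → {49, 24}
insert 61 → {61, 49, 24}
serve next job → 61; now {49, 24}
serve next job → 49; now {24}
insert 46 → {46, 24}
serve next job → 46; now {24}
serve next job → 24; now {}

63, 56, 38, 52, 37, 45, 28, 61, 49, 46, 24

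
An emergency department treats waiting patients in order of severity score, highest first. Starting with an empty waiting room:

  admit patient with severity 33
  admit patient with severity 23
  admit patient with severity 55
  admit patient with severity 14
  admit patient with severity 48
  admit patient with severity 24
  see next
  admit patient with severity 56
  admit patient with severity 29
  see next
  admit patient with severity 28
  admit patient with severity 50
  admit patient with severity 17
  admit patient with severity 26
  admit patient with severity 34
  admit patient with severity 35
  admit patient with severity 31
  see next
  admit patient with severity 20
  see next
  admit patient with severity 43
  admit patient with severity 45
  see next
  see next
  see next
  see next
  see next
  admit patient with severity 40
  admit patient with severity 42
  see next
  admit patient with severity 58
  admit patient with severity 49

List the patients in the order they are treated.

55, 56, 50, 48, 45, 43, 35, 34, 33, 42

insert 33 → {33}
insert 23 → {33, 23}
insert 55 → {55, 33, 23}
insert 14 → {55, 33, 23, 14}
insert 48 → {55, 48, 33, 23, 14}
insert 24 → {55, 48, 33, 24, 23, 14}
see next → 55; now {48, 33, 24, 23, 14}
insert 56 → {56, 48, 33, 24, 23, 14}
insert 29 → {56, 48, 33, 29, 24, 23, 14}
see next → 56; now {48, 33, 29, 24, 23, 14}
insert 28 → {48, 33, 29, 28, 24, 23, 14}
insert 50 → {50, 48, 33, 29, 28, 24, 23, 14}
insert 17 → {50, 48, 33, 29, 28, 24, 23, 17, 14}
insert 26 → {50, 48, 33, 29, 28, 26, 24, 23, 17, 14}
insert 34 → {50, 48, 34, 33, 29, 28, 26, 24, 23, 17, 14}
insert 35 → {50, 48, 35, 34, 33, 29, 28, 26, 24, 23, 17, 14}
insert 31 → {50, 48, 35, 34, 33, 31, 29, 28, 26, 24, 23, 17, 14}
see next → 50; now {48, 35, 34, 33, 31, 29, 28, 26, 24, 23, 17, 14}
insert 20 → {48, 35, 34, 33, 31, 29, 28, 26, 24, 23, 20, 17, 14}
see next → 48; now {35, 34, 33, 31, 29, 28, 26, 24, 23, 20, 17, 14}
insert 43 → {43, 35, 34, 33, 31, 29, 28, 26, 24, 23, 20, 17, 14}
insert 45 → {45, 43, 35, 34, 33, 31, 29, 28, 26, 24, 23, 20, 17, 14}
see next → 45; now {43, 35, 34, 33, 31, 29, 28, 26, 24, 23, 20, 17, 14}
see next → 43; now {35, 34, 33, 31, 29, 28, 26, 24, 23, 20, 17, 14}
see next → 35; now {34, 33, 31, 29, 28, 26, 24, 23, 20, 17, 14}
see next → 34; now {33, 31, 29, 28, 26, 24, 23, 20, 17, 14}
see next → 33; now {31, 29, 28, 26, 24, 23, 20, 17, 14}
insert 40 → {40, 31, 29, 28, 26, 24, 23, 20, 17, 14}
insert 42 → {42, 40, 31, 29, 28, 26, 24, 23, 20, 17, 14}
see next → 42; now {40, 31, 29, 28, 26, 24, 23, 20, 17, 14}
insert 58 → {58, 40, 31, 29, 28, 26, 24, 23, 20, 17, 14}
insert 49 → {58, 49, 40, 31, 29, 28, 26, 24, 23, 20, 17, 14}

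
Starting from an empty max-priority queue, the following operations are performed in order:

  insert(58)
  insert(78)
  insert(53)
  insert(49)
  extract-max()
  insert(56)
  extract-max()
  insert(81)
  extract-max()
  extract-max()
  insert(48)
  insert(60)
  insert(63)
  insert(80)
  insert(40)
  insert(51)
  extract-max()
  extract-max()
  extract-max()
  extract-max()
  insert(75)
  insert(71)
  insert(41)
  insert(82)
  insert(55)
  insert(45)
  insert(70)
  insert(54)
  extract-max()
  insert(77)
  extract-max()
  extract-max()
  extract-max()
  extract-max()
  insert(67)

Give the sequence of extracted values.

78 → 58 → 81 → 56 → 80 → 63 → 60 → 53 → 82 → 77 → 75 → 71 → 70

insert 58 → {58}
insert 78 → {78, 58}
insert 53 → {78, 58, 53}
insert 49 → {78, 58, 53, 49}
extract-max → 78; now {58, 53, 49}
insert 56 → {58, 56, 53, 49}
extract-max → 58; now {56, 53, 49}
insert 81 → {81, 56, 53, 49}
extract-max → 81; now {56, 53, 49}
extract-max → 56; now {53, 49}
insert 48 → {53, 49, 48}
insert 60 → {60, 53, 49, 48}
insert 63 → {63, 60, 53, 49, 48}
insert 80 → {80, 63, 60, 53, 49, 48}
insert 40 → {80, 63, 60, 53, 49, 48, 40}
insert 51 → {80, 63, 60, 53, 51, 49, 48, 40}
extract-max → 80; now {63, 60, 53, 51, 49, 48, 40}
extract-max → 63; now {60, 53, 51, 49, 48, 40}
extract-max → 60; now {53, 51, 49, 48, 40}
extract-max → 53; now {51, 49, 48, 40}
insert 75 → {75, 51, 49, 48, 40}
insert 71 → {75, 71, 51, 49, 48, 40}
insert 41 → {75, 71, 51, 49, 48, 41, 40}
insert 82 → {82, 75, 71, 51, 49, 48, 41, 40}
insert 55 → {82, 75, 71, 55, 51, 49, 48, 41, 40}
insert 45 → {82, 75, 71, 55, 51, 49, 48, 45, 41, 40}
insert 70 → {82, 75, 71, 70, 55, 51, 49, 48, 45, 41, 40}
insert 54 → {82, 75, 71, 70, 55, 54, 51, 49, 48, 45, 41, 40}
extract-max → 82; now {75, 71, 70, 55, 54, 51, 49, 48, 45, 41, 40}
insert 77 → {77, 75, 71, 70, 55, 54, 51, 49, 48, 45, 41, 40}
extract-max → 77; now {75, 71, 70, 55, 54, 51, 49, 48, 45, 41, 40}
extract-max → 75; now {71, 70, 55, 54, 51, 49, 48, 45, 41, 40}
extract-max → 71; now {70, 55, 54, 51, 49, 48, 45, 41, 40}
extract-max → 70; now {55, 54, 51, 49, 48, 45, 41, 40}
insert 67 → {67, 55, 54, 51, 49, 48, 45, 41, 40}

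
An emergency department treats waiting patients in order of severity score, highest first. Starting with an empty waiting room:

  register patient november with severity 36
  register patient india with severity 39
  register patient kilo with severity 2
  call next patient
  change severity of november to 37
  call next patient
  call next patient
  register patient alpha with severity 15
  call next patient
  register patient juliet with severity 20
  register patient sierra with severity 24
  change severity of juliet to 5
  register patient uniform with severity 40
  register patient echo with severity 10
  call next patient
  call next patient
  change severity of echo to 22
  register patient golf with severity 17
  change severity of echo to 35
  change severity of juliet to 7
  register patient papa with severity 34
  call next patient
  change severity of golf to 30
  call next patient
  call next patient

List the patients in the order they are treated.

add november (severity 36) → {november:36}
add india (severity 39) → {india:39, november:36}
add kilo (severity 2) → {india:39, november:36, kilo:2}
call next patient → india; now {november:36, kilo:2}
update november to severity 37 → {november:37, kilo:2}
call next patient → november; now {kilo:2}
call next patient → kilo; now {}
add alpha (severity 15) → {alpha:15}
call next patient → alpha; now {}
add juliet (severity 20) → {juliet:20}
add sierra (severity 24) → {sierra:24, juliet:20}
update juliet to severity 5 → {sierra:24, juliet:5}
add uniform (severity 40) → {uniform:40, sierra:24, juliet:5}
add echo (severity 10) → {uniform:40, sierra:24, echo:10, juliet:5}
call next patient → uniform; now {sierra:24, echo:10, juliet:5}
call next patient → sierra; now {echo:10, juliet:5}
update echo to severity 22 → {echo:22, juliet:5}
add golf (severity 17) → {echo:22, golf:17, juliet:5}
update echo to severity 35 → {echo:35, golf:17, juliet:5}
update juliet to severity 7 → {echo:35, golf:17, juliet:7}
add papa (severity 34) → {echo:35, papa:34, golf:17, juliet:7}
call next patient → echo; now {papa:34, golf:17, juliet:7}
update golf to severity 30 → {papa:34, golf:30, juliet:7}
call next patient → papa; now {golf:30, juliet:7}
call next patient → golf; now {juliet:7}

[india, november, kilo, alpha, uniform, sierra, echo, papa, golf]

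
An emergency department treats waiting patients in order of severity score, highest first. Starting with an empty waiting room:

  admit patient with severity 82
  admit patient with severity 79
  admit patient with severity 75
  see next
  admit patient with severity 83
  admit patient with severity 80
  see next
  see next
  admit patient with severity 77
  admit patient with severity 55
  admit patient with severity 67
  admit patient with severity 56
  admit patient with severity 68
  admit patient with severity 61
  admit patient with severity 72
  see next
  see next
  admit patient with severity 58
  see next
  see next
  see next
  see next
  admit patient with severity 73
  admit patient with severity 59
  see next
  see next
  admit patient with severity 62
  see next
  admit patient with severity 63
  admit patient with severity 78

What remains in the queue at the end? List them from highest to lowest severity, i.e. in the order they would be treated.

78 → 63 → 59 → 58 → 56 → 55

insert 82 → {82}
insert 79 → {82, 79}
insert 75 → {82, 79, 75}
see next → 82; now {79, 75}
insert 83 → {83, 79, 75}
insert 80 → {83, 80, 79, 75}
see next → 83; now {80, 79, 75}
see next → 80; now {79, 75}
insert 77 → {79, 77, 75}
insert 55 → {79, 77, 75, 55}
insert 67 → {79, 77, 75, 67, 55}
insert 56 → {79, 77, 75, 67, 56, 55}
insert 68 → {79, 77, 75, 68, 67, 56, 55}
insert 61 → {79, 77, 75, 68, 67, 61, 56, 55}
insert 72 → {79, 77, 75, 72, 68, 67, 61, 56, 55}
see next → 79; now {77, 75, 72, 68, 67, 61, 56, 55}
see next → 77; now {75, 72, 68, 67, 61, 56, 55}
insert 58 → {75, 72, 68, 67, 61, 58, 56, 55}
see next → 75; now {72, 68, 67, 61, 58, 56, 55}
see next → 72; now {68, 67, 61, 58, 56, 55}
see next → 68; now {67, 61, 58, 56, 55}
see next → 67; now {61, 58, 56, 55}
insert 73 → {73, 61, 58, 56, 55}
insert 59 → {73, 61, 59, 58, 56, 55}
see next → 73; now {61, 59, 58, 56, 55}
see next → 61; now {59, 58, 56, 55}
insert 62 → {62, 59, 58, 56, 55}
see next → 62; now {59, 58, 56, 55}
insert 63 → {63, 59, 58, 56, 55}
insert 78 → {78, 63, 59, 58, 56, 55}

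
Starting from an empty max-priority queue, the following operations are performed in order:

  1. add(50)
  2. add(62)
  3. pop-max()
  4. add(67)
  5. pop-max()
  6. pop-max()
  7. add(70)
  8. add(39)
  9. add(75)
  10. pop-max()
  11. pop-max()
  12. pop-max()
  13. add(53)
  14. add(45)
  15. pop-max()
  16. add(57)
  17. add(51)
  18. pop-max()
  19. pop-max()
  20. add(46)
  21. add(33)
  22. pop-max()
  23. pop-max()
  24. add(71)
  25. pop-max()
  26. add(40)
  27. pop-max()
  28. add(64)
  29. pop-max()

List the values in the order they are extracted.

62, 67, 50, 75, 70, 39, 53, 57, 51, 46, 45, 71, 40, 64

insert 50 → {50}
insert 62 → {62, 50}
pop-max → 62; now {50}
insert 67 → {67, 50}
pop-max → 67; now {50}
pop-max → 50; now {}
insert 70 → {70}
insert 39 → {70, 39}
insert 75 → {75, 70, 39}
pop-max → 75; now {70, 39}
pop-max → 70; now {39}
pop-max → 39; now {}
insert 53 → {53}
insert 45 → {53, 45}
pop-max → 53; now {45}
insert 57 → {57, 45}
insert 51 → {57, 51, 45}
pop-max → 57; now {51, 45}
pop-max → 51; now {45}
insert 46 → {46, 45}
insert 33 → {46, 45, 33}
pop-max → 46; now {45, 33}
pop-max → 45; now {33}
insert 71 → {71, 33}
pop-max → 71; now {33}
insert 40 → {40, 33}
pop-max → 40; now {33}
insert 64 → {64, 33}
pop-max → 64; now {33}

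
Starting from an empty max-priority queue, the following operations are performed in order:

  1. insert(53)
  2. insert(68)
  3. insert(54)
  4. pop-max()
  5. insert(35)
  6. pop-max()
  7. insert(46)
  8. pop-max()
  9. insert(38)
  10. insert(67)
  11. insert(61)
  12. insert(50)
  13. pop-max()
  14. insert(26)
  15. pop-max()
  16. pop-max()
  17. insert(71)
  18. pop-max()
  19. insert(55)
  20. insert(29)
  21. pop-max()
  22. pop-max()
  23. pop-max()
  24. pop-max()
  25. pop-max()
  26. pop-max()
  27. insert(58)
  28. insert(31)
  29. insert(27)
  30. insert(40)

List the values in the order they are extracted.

insert 53 → {53}
insert 68 → {68, 53}
insert 54 → {68, 54, 53}
pop-max → 68; now {54, 53}
insert 35 → {54, 53, 35}
pop-max → 54; now {53, 35}
insert 46 → {53, 46, 35}
pop-max → 53; now {46, 35}
insert 38 → {46, 38, 35}
insert 67 → {67, 46, 38, 35}
insert 61 → {67, 61, 46, 38, 35}
insert 50 → {67, 61, 50, 46, 38, 35}
pop-max → 67; now {61, 50, 46, 38, 35}
insert 26 → {61, 50, 46, 38, 35, 26}
pop-max → 61; now {50, 46, 38, 35, 26}
pop-max → 50; now {46, 38, 35, 26}
insert 71 → {71, 46, 38, 35, 26}
pop-max → 71; now {46, 38, 35, 26}
insert 55 → {55, 46, 38, 35, 26}
insert 29 → {55, 46, 38, 35, 29, 26}
pop-max → 55; now {46, 38, 35, 29, 26}
pop-max → 46; now {38, 35, 29, 26}
pop-max → 38; now {35, 29, 26}
pop-max → 35; now {29, 26}
pop-max → 29; now {26}
pop-max → 26; now {}
insert 58 → {58}
insert 31 → {58, 31}
insert 27 → {58, 31, 27}
insert 40 → {58, 40, 31, 27}

68 → 54 → 53 → 67 → 61 → 50 → 71 → 55 → 46 → 38 → 35 → 29 → 26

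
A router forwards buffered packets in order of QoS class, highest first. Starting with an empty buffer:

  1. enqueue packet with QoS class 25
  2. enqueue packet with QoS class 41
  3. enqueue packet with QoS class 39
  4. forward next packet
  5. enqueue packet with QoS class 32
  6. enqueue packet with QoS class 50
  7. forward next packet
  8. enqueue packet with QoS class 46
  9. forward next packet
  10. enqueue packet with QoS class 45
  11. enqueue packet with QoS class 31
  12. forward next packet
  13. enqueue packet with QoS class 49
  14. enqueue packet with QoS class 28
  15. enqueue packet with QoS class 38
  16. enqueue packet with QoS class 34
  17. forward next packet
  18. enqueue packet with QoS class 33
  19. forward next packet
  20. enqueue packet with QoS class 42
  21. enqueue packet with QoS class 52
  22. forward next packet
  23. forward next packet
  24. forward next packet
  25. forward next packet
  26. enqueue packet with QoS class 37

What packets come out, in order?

41 → 50 → 46 → 45 → 49 → 39 → 52 → 42 → 38 → 34

insert 25 → {25}
insert 41 → {41, 25}
insert 39 → {41, 39, 25}
forward next packet → 41; now {39, 25}
insert 32 → {39, 32, 25}
insert 50 → {50, 39, 32, 25}
forward next packet → 50; now {39, 32, 25}
insert 46 → {46, 39, 32, 25}
forward next packet → 46; now {39, 32, 25}
insert 45 → {45, 39, 32, 25}
insert 31 → {45, 39, 32, 31, 25}
forward next packet → 45; now {39, 32, 31, 25}
insert 49 → {49, 39, 32, 31, 25}
insert 28 → {49, 39, 32, 31, 28, 25}
insert 38 → {49, 39, 38, 32, 31, 28, 25}
insert 34 → {49, 39, 38, 34, 32, 31, 28, 25}
forward next packet → 49; now {39, 38, 34, 32, 31, 28, 25}
insert 33 → {39, 38, 34, 33, 32, 31, 28, 25}
forward next packet → 39; now {38, 34, 33, 32, 31, 28, 25}
insert 42 → {42, 38, 34, 33, 32, 31, 28, 25}
insert 52 → {52, 42, 38, 34, 33, 32, 31, 28, 25}
forward next packet → 52; now {42, 38, 34, 33, 32, 31, 28, 25}
forward next packet → 42; now {38, 34, 33, 32, 31, 28, 25}
forward next packet → 38; now {34, 33, 32, 31, 28, 25}
forward next packet → 34; now {33, 32, 31, 28, 25}
insert 37 → {37, 33, 32, 31, 28, 25}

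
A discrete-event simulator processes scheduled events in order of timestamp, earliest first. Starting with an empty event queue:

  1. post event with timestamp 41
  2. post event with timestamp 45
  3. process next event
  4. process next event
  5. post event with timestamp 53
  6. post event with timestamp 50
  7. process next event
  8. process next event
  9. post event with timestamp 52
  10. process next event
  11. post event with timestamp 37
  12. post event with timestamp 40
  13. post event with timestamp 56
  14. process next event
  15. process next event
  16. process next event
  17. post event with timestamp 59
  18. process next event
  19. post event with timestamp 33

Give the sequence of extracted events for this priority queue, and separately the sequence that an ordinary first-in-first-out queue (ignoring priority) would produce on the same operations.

insert 41 → {41}
insert 45 → {41, 45}
process next event → 41; now {45}
process next event → 45; now {}
insert 53 → {53}
insert 50 → {50, 53}
process next event → 50; now {53}
process next event → 53; now {}
insert 52 → {52}
process next event → 52; now {}
insert 37 → {37}
insert 40 → {37, 40}
insert 56 → {37, 40, 56}
process next event → 37; now {40, 56}
process next event → 40; now {56}
process next event → 56; now {}
insert 59 → {59}
process next event → 59; now {}
insert 33 → {33}

priority queue: 41 → 45 → 50 → 53 → 52 → 37 → 40 → 56 → 59; FIFO queue: 41 → 45 → 53 → 50 → 52 → 37 → 40 → 56 → 59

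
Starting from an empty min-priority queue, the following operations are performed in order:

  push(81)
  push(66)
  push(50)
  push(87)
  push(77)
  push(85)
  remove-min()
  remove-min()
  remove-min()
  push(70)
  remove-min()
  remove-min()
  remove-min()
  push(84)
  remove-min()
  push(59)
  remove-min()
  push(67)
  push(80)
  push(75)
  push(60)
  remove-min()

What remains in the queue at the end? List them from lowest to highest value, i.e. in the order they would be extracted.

insert 81 → {81}
insert 66 → {66, 81}
insert 50 → {50, 66, 81}
insert 87 → {50, 66, 81, 87}
insert 77 → {50, 66, 77, 81, 87}
insert 85 → {50, 66, 77, 81, 85, 87}
remove-min → 50; now {66, 77, 81, 85, 87}
remove-min → 66; now {77, 81, 85, 87}
remove-min → 77; now {81, 85, 87}
insert 70 → {70, 81, 85, 87}
remove-min → 70; now {81, 85, 87}
remove-min → 81; now {85, 87}
remove-min → 85; now {87}
insert 84 → {84, 87}
remove-min → 84; now {87}
insert 59 → {59, 87}
remove-min → 59; now {87}
insert 67 → {67, 87}
insert 80 → {67, 80, 87}
insert 75 → {67, 75, 80, 87}
insert 60 → {60, 67, 75, 80, 87}
remove-min → 60; now {67, 75, 80, 87}

[67, 75, 80, 87]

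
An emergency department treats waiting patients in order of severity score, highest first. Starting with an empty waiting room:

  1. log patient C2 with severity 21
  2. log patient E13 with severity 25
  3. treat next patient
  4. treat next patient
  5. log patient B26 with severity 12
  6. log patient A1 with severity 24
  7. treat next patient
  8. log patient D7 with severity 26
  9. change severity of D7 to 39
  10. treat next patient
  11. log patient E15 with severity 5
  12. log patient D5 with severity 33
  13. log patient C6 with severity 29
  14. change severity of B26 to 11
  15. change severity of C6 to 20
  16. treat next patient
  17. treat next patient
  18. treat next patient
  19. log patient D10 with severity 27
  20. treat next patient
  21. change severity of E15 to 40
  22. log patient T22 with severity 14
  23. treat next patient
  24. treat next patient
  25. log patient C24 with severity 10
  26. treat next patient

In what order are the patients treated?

add C2 (severity 21) → {C2:21}
add E13 (severity 25) → {E13:25, C2:21}
treat next patient → E13; now {C2:21}
treat next patient → C2; now {}
add B26 (severity 12) → {B26:12}
add A1 (severity 24) → {A1:24, B26:12}
treat next patient → A1; now {B26:12}
add D7 (severity 26) → {D7:26, B26:12}
update D7 to severity 39 → {D7:39, B26:12}
treat next patient → D7; now {B26:12}
add E15 (severity 5) → {B26:12, E15:5}
add D5 (severity 33) → {D5:33, B26:12, E15:5}
add C6 (severity 29) → {D5:33, C6:29, B26:12, E15:5}
update B26 to severity 11 → {D5:33, C6:29, B26:11, E15:5}
update C6 to severity 20 → {D5:33, C6:20, B26:11, E15:5}
treat next patient → D5; now {C6:20, B26:11, E15:5}
treat next patient → C6; now {B26:11, E15:5}
treat next patient → B26; now {E15:5}
add D10 (severity 27) → {D10:27, E15:5}
treat next patient → D10; now {E15:5}
update E15 to severity 40 → {E15:40}
add T22 (severity 14) → {E15:40, T22:14}
treat next patient → E15; now {T22:14}
treat next patient → T22; now {}
add C24 (severity 10) → {C24:10}
treat next patient → C24; now {}

E13, C2, A1, D7, D5, C6, B26, D10, E15, T22, C24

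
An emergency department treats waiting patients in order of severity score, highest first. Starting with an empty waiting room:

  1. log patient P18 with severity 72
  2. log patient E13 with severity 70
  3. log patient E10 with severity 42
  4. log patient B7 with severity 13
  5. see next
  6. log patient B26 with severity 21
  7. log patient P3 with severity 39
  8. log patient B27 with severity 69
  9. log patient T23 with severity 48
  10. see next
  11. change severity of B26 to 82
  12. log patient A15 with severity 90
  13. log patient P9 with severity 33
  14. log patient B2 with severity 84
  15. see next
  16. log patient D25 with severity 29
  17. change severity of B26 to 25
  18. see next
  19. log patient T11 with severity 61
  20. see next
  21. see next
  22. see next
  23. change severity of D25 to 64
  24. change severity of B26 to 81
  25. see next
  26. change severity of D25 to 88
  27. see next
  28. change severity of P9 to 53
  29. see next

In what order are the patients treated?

P18 → E13 → A15 → B2 → B27 → T11 → T23 → B26 → D25 → P9

add P18 (severity 72) → {P18:72}
add E13 (severity 70) → {P18:72, E13:70}
add E10 (severity 42) → {P18:72, E13:70, E10:42}
add B7 (severity 13) → {P18:72, E13:70, E10:42, B7:13}
see next → P18; now {E13:70, E10:42, B7:13}
add B26 (severity 21) → {E13:70, E10:42, B26:21, B7:13}
add P3 (severity 39) → {E13:70, E10:42, P3:39, B26:21, B7:13}
add B27 (severity 69) → {E13:70, B27:69, E10:42, P3:39, B26:21, B7:13}
add T23 (severity 48) → {E13:70, B27:69, T23:48, E10:42, P3:39, B26:21, B7:13}
see next → E13; now {B27:69, T23:48, E10:42, P3:39, B26:21, B7:13}
update B26 to severity 82 → {B26:82, B27:69, T23:48, E10:42, P3:39, B7:13}
add A15 (severity 90) → {A15:90, B26:82, B27:69, T23:48, E10:42, P3:39, B7:13}
add P9 (severity 33) → {A15:90, B26:82, B27:69, T23:48, E10:42, P3:39, P9:33, B7:13}
add B2 (severity 84) → {A15:90, B2:84, B26:82, B27:69, T23:48, E10:42, P3:39, P9:33, B7:13}
see next → A15; now {B2:84, B26:82, B27:69, T23:48, E10:42, P3:39, P9:33, B7:13}
add D25 (severity 29) → {B2:84, B26:82, B27:69, T23:48, E10:42, P3:39, P9:33, D25:29, B7:13}
update B26 to severity 25 → {B2:84, B27:69, T23:48, E10:42, P3:39, P9:33, D25:29, B26:25, B7:13}
see next → B2; now {B27:69, T23:48, E10:42, P3:39, P9:33, D25:29, B26:25, B7:13}
add T11 (severity 61) → {B27:69, T11:61, T23:48, E10:42, P3:39, P9:33, D25:29, B26:25, B7:13}
see next → B27; now {T11:61, T23:48, E10:42, P3:39, P9:33, D25:29, B26:25, B7:13}
see next → T11; now {T23:48, E10:42, P3:39, P9:33, D25:29, B26:25, B7:13}
see next → T23; now {E10:42, P3:39, P9:33, D25:29, B26:25, B7:13}
update D25 to severity 64 → {D25:64, E10:42, P3:39, P9:33, B26:25, B7:13}
update B26 to severity 81 → {B26:81, D25:64, E10:42, P3:39, P9:33, B7:13}
see next → B26; now {D25:64, E10:42, P3:39, P9:33, B7:13}
update D25 to severity 88 → {D25:88, E10:42, P3:39, P9:33, B7:13}
see next → D25; now {E10:42, P3:39, P9:33, B7:13}
update P9 to severity 53 → {P9:53, E10:42, P3:39, B7:13}
see next → P9; now {E10:42, P3:39, B7:13}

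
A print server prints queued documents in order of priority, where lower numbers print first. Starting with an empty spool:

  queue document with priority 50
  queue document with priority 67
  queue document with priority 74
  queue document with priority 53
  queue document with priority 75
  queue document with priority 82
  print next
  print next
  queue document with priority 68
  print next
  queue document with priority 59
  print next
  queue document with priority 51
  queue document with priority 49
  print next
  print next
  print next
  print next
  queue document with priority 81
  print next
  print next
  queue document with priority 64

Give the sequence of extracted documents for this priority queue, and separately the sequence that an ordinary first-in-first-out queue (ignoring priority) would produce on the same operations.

priority queue: [50, 53, 67, 59, 49, 51, 68, 74, 75, 81]; FIFO queue: 50, 67, 74, 53, 75, 82, 68, 59, 51, 49

insert 50 → {50}
insert 67 → {50, 67}
insert 74 → {50, 67, 74}
insert 53 → {50, 53, 67, 74}
insert 75 → {50, 53, 67, 74, 75}
insert 82 → {50, 53, 67, 74, 75, 82}
print next → 50; now {53, 67, 74, 75, 82}
print next → 53; now {67, 74, 75, 82}
insert 68 → {67, 68, 74, 75, 82}
print next → 67; now {68, 74, 75, 82}
insert 59 → {59, 68, 74, 75, 82}
print next → 59; now {68, 74, 75, 82}
insert 51 → {51, 68, 74, 75, 82}
insert 49 → {49, 51, 68, 74, 75, 82}
print next → 49; now {51, 68, 74, 75, 82}
print next → 51; now {68, 74, 75, 82}
print next → 68; now {74, 75, 82}
print next → 74; now {75, 82}
insert 81 → {75, 81, 82}
print next → 75; now {81, 82}
print next → 81; now {82}
insert 64 → {64, 82}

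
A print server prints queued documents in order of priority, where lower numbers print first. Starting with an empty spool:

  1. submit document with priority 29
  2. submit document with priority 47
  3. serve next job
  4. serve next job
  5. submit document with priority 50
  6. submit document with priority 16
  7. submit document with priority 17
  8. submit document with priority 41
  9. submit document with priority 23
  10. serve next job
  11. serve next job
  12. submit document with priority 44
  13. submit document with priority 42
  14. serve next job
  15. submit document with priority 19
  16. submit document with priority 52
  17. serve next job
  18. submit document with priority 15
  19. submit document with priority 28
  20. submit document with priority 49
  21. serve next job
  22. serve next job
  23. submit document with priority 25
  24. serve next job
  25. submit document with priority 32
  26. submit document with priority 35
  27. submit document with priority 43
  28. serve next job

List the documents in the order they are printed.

29, 47, 16, 17, 23, 19, 15, 28, 25, 32

insert 29 → {29}
insert 47 → {29, 47}
serve next job → 29; now {47}
serve next job → 47; now {}
insert 50 → {50}
insert 16 → {16, 50}
insert 17 → {16, 17, 50}
insert 41 → {16, 17, 41, 50}
insert 23 → {16, 17, 23, 41, 50}
serve next job → 16; now {17, 23, 41, 50}
serve next job → 17; now {23, 41, 50}
insert 44 → {23, 41, 44, 50}
insert 42 → {23, 41, 42, 44, 50}
serve next job → 23; now {41, 42, 44, 50}
insert 19 → {19, 41, 42, 44, 50}
insert 52 → {19, 41, 42, 44, 50, 52}
serve next job → 19; now {41, 42, 44, 50, 52}
insert 15 → {15, 41, 42, 44, 50, 52}
insert 28 → {15, 28, 41, 42, 44, 50, 52}
insert 49 → {15, 28, 41, 42, 44, 49, 50, 52}
serve next job → 15; now {28, 41, 42, 44, 49, 50, 52}
serve next job → 28; now {41, 42, 44, 49, 50, 52}
insert 25 → {25, 41, 42, 44, 49, 50, 52}
serve next job → 25; now {41, 42, 44, 49, 50, 52}
insert 32 → {32, 41, 42, 44, 49, 50, 52}
insert 35 → {32, 35, 41, 42, 44, 49, 50, 52}
insert 43 → {32, 35, 41, 42, 43, 44, 49, 50, 52}
serve next job → 32; now {35, 41, 42, 43, 44, 49, 50, 52}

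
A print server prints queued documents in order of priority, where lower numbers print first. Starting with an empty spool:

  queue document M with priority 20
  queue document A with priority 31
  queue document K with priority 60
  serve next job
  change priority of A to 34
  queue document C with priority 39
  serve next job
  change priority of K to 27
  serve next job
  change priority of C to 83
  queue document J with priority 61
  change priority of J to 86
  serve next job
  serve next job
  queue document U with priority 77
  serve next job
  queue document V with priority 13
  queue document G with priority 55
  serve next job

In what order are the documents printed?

M → A → K → C → J → U → V

add M (priority 20) → {M:20}
add A (priority 31) → {M:20, A:31}
add K (priority 60) → {M:20, A:31, K:60}
serve next job → M; now {A:31, K:60}
update A to priority 34 → {A:34, K:60}
add C (priority 39) → {A:34, C:39, K:60}
serve next job → A; now {C:39, K:60}
update K to priority 27 → {K:27, C:39}
serve next job → K; now {C:39}
update C to priority 83 → {C:83}
add J (priority 61) → {J:61, C:83}
update J to priority 86 → {C:83, J:86}
serve next job → C; now {J:86}
serve next job → J; now {}
add U (priority 77) → {U:77}
serve next job → U; now {}
add V (priority 13) → {V:13}
add G (priority 55) → {V:13, G:55}
serve next job → V; now {G:55}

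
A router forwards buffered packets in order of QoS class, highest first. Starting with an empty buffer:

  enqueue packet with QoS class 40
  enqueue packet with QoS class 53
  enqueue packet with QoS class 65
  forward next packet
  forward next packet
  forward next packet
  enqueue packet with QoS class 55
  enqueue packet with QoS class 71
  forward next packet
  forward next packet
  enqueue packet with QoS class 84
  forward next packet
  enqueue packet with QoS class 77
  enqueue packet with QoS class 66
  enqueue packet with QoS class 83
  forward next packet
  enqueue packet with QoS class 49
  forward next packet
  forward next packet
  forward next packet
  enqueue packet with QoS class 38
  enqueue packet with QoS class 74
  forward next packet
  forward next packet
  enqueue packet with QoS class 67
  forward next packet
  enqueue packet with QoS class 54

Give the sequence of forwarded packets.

65 → 53 → 40 → 71 → 55 → 84 → 83 → 77 → 66 → 49 → 74 → 38 → 67

insert 40 → {40}
insert 53 → {53, 40}
insert 65 → {65, 53, 40}
forward next packet → 65; now {53, 40}
forward next packet → 53; now {40}
forward next packet → 40; now {}
insert 55 → {55}
insert 71 → {71, 55}
forward next packet → 71; now {55}
forward next packet → 55; now {}
insert 84 → {84}
forward next packet → 84; now {}
insert 77 → {77}
insert 66 → {77, 66}
insert 83 → {83, 77, 66}
forward next packet → 83; now {77, 66}
insert 49 → {77, 66, 49}
forward next packet → 77; now {66, 49}
forward next packet → 66; now {49}
forward next packet → 49; now {}
insert 38 → {38}
insert 74 → {74, 38}
forward next packet → 74; now {38}
forward next packet → 38; now {}
insert 67 → {67}
forward next packet → 67; now {}
insert 54 → {54}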